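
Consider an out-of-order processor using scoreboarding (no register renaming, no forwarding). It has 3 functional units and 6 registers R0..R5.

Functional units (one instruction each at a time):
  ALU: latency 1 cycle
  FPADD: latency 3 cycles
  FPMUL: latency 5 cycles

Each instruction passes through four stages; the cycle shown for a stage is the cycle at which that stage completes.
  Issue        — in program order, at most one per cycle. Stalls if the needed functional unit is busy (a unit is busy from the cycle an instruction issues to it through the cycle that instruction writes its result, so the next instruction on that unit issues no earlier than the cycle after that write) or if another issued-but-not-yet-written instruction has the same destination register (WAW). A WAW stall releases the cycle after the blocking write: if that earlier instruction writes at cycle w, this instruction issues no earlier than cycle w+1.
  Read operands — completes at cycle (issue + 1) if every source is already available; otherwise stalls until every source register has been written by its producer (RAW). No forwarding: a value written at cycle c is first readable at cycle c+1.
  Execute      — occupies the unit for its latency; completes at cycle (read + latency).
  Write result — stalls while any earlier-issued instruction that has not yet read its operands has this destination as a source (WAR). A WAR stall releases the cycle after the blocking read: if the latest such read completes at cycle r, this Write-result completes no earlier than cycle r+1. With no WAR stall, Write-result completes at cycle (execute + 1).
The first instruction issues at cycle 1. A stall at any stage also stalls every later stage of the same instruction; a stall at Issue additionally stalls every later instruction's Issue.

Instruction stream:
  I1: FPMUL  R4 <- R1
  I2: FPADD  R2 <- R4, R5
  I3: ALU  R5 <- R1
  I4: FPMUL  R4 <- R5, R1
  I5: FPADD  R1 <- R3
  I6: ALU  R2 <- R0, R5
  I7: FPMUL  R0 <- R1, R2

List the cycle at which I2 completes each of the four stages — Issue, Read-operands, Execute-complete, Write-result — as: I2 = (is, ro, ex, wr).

I2 = (2, 9, 12, 13)

  I1 | 1 | 2 | 7 | 8
  I2 | 2 | 9 | 12 | 13   RAW R4: wait I1 write@8
  I3 | 3 | 4 | 5 | 10   WAR R5: wait I2 read@9
  I4 | 9 | 11 | 16 | 17   struct: FPMUL busy until I1 writes@8 · RAW R5: wait I3 write@10
  I5 | 14 | 15 | 18 | 19   struct: FPADD busy until I2 writes@13
  I6 | 15 | 16 | 17 | 18
  I7 | 18 | 20 | 25 | 26   struct: FPMUL busy until I4 writes@17 · RAW R1: wait I5 write@19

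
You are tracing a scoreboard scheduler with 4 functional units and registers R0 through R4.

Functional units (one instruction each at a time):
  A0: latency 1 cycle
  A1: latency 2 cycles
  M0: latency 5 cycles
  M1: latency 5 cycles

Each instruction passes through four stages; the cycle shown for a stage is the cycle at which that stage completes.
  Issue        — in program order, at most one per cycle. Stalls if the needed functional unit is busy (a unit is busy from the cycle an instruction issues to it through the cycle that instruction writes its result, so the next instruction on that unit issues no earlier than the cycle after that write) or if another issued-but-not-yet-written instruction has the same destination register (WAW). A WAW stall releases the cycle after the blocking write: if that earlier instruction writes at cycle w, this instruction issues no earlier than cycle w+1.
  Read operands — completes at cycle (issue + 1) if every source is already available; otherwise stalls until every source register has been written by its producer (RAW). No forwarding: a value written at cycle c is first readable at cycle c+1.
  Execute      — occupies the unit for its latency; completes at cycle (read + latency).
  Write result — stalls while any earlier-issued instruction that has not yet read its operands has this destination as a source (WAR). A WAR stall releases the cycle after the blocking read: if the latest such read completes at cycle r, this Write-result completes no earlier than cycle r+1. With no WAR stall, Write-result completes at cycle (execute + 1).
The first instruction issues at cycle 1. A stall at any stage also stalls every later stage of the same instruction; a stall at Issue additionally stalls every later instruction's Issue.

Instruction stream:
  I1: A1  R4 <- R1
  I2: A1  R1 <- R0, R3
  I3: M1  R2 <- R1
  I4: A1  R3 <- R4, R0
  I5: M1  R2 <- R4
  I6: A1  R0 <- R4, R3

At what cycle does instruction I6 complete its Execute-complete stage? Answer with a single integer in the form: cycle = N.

c1: I1 issues→A1
c2: I1 reads
c4: I1 exec-done
c5: I1 writes R4
c6: I2 issues→A1
c7: I2 reads | I3 issues→M1
c9: I2 exec-done
c10: I2 writes R1
c11: I3 reads | I4 issues→A1
c12: I4 reads
c14: I4 exec-done
c15: I4 writes R3
c16: I3 exec-done
c17: I3 writes R2
c18: I5 issues→M1
c19: I5 reads | I6 issues→A1
c20: I6 reads
c22: I6 exec-done
c23: I6 writes R0
c24: I5 exec-done
c25: I5 writes R2

cycle = 22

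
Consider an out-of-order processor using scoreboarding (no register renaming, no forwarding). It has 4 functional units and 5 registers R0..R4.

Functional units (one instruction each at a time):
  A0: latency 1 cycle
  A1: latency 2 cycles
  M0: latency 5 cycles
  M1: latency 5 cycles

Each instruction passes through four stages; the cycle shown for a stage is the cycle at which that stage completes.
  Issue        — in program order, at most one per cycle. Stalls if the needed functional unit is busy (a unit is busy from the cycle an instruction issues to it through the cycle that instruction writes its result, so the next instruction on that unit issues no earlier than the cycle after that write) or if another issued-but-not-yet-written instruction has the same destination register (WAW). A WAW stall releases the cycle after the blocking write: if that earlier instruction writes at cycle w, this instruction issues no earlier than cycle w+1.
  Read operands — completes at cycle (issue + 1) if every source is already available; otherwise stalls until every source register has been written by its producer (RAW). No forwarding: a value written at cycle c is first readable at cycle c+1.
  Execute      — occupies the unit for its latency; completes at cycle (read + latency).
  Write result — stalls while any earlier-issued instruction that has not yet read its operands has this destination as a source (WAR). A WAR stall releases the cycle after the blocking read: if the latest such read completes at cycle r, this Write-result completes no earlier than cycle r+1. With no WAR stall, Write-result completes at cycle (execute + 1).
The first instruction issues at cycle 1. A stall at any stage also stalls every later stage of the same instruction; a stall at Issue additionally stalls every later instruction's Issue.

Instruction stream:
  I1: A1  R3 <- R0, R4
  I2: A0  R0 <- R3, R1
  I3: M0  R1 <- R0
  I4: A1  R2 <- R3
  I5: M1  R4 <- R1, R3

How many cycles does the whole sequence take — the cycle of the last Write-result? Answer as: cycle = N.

t=1  I1 issues→A1
t=2  I1 reads, I2 issues→A0
t=3  I3 issues→M0
t=4  I1 exec-done
t=5  I1 writes R3
t=6  I2 reads, I4 issues→A1
t=7  I2 exec-done, I4 reads, I5 issues→M1
t=8  I2 writes R0
t=9  I3 reads, I4 exec-done
t=10  I4 writes R2
t=14  I3 exec-done
t=15  I3 writes R1
t=16  I5 reads
t=21  I5 exec-done
t=22  I5 writes R4

cycle = 22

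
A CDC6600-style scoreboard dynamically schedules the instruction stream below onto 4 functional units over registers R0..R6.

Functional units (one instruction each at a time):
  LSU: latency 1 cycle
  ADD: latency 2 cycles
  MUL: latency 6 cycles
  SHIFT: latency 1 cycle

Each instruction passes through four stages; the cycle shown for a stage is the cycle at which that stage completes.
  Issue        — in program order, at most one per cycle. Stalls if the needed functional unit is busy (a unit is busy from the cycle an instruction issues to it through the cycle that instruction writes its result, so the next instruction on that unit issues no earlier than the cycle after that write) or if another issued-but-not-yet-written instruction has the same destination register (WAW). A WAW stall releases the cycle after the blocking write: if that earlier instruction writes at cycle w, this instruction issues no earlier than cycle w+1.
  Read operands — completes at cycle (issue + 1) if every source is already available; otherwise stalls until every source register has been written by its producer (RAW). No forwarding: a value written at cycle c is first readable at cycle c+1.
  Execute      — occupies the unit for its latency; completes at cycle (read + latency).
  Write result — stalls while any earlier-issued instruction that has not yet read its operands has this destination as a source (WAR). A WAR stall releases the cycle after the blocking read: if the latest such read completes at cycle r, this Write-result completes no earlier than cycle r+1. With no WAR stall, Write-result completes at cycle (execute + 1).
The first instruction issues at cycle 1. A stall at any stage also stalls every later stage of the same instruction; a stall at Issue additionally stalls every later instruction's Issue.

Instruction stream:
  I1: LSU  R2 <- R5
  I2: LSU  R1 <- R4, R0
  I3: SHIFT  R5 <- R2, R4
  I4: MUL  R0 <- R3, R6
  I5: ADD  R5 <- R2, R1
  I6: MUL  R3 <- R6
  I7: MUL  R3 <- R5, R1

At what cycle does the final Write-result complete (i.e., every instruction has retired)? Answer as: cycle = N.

cycle = 33

c1: issue I1 (LSU)
c2: I1 read-ops
c3: I1 finished on LSU
c4: I1→R2
c5: issue I2 (LSU)
c6: I2 read-ops, issue I3 (SHIFT)
c7: I2 finished on LSU, I3 read-ops, issue I4 (MUL)
c8: I2→R1, I3 finished on SHIFT, I4 read-ops
c9: I3→R5
c10: issue I5 (ADD)
c11: I5 read-ops
c13: I5 finished on ADD
c14: I4 finished on MUL, I5→R5
c15: I4→R0
c16: issue I6 (MUL)
c17: I6 read-ops
c23: I6 finished on MUL
c24: I6→R3
c25: issue I7 (MUL)
c26: I7 read-ops
c32: I7 finished on MUL
c33: I7→R3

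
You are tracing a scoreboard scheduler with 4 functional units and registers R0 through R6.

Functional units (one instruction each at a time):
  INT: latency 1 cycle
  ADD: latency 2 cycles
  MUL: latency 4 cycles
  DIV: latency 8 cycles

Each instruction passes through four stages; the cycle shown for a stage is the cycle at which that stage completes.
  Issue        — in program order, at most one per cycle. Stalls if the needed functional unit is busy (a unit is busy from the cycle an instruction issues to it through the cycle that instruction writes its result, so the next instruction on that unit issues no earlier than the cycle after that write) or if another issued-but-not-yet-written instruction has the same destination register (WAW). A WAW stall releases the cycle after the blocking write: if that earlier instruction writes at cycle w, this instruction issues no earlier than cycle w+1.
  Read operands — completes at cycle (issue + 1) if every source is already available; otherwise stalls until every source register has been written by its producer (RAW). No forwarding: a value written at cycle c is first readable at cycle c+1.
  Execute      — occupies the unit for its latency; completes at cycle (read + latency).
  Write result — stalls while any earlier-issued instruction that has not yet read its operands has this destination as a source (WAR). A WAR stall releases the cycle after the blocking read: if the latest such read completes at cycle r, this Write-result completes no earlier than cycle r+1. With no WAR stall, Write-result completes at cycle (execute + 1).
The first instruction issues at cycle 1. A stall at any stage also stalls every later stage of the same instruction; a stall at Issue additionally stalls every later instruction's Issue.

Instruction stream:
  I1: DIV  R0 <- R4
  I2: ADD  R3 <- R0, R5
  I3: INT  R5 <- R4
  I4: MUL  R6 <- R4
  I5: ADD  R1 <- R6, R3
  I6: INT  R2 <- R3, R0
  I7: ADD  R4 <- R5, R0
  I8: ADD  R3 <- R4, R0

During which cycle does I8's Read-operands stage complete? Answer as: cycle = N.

t=1  I1→DIV
t=2  I1 RO, I2→ADD
t=3  I3→INT
t=4  I3 RO, I4→MUL
t=5  I3 EX, I4 RO
t=9  I4 EX
t=10  I1 EX, I4 WR R6
t=11  I1 WR R0
t=12  I2 RO
t=13  I3 WR R5
t=14  I2 EX
t=15  I2 WR R3
t=16  I5→ADD
t=17  I5 RO, I6→INT
t=18  I6 RO
t=19  I5 EX, I6 EX
t=20  I5 WR R1, I6 WR R2
t=21  I7→ADD
t=22  I7 RO
t=24  I7 EX
t=25  I7 WR R4
t=26  I8→ADD
t=27  I8 RO
t=29  I8 EX
t=30  I8 WR R3

cycle = 27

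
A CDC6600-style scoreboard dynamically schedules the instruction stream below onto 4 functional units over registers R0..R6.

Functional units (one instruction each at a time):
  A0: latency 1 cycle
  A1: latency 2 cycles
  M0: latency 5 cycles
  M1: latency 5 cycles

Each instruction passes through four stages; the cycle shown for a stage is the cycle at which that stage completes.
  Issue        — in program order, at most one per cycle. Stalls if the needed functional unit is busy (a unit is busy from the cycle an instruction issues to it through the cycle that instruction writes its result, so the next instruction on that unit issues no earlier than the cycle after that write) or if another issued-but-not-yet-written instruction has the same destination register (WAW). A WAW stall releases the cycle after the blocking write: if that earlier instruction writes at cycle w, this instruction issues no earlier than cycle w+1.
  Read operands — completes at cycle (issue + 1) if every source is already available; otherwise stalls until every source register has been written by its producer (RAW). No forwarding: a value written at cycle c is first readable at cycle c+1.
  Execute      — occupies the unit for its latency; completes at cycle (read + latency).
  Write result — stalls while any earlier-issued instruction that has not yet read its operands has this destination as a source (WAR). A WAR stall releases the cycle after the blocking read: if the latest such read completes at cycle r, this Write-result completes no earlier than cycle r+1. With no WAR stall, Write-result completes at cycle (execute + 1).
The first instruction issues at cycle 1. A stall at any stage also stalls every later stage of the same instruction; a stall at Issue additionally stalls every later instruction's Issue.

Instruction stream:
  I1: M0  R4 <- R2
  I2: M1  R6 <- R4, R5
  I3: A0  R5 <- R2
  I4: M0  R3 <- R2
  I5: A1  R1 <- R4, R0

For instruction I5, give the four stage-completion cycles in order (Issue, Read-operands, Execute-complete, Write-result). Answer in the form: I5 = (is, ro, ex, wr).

I5 = (10, 11, 13, 14)

c1: I1 dispatched to M0
c2: I1 operands ready · I2 dispatched to M1
c3: I3 dispatched to A0
c4: I3 operands ready
c5: I3 complete
c7: I1 complete
c8: R4←I1
c9: I2 operands ready · I4 dispatched to M0
c10: R5←I3 · I4 operands ready · I5 dispatched to A1
c11: I5 operands ready
c13: I5 complete
c14: I2 complete · R1←I5
c15: R6←I2 · I4 complete
c16: R3←I4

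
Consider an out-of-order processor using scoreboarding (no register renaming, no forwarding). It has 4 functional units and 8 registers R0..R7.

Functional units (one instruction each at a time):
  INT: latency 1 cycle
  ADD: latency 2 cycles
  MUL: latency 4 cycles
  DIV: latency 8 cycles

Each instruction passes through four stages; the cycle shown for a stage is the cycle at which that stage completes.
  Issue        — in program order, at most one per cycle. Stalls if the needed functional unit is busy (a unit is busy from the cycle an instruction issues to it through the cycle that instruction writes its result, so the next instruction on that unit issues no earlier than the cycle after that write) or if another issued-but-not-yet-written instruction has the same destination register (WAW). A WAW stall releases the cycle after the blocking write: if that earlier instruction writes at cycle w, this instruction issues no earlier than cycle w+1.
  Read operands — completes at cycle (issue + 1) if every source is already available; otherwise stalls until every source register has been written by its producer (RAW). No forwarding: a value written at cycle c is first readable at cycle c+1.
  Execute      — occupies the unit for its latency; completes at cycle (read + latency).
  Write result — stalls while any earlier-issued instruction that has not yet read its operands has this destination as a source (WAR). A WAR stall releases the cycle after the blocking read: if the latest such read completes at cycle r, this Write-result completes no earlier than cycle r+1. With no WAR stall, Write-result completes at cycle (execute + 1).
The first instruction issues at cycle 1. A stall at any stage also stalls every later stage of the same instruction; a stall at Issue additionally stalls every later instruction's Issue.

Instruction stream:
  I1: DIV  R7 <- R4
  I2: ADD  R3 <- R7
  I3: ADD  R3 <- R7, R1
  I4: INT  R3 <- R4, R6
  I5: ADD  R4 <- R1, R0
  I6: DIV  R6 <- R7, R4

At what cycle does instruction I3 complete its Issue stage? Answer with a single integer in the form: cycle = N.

cycle 1: I1→DIV
cycle 2: I1 RO; I2→ADD
cycle 10: I1 EX
cycle 11: I1 WR R7
cycle 12: I2 RO
cycle 14: I2 EX
cycle 15: I2 WR R3
cycle 16: I3→ADD
cycle 17: I3 RO
cycle 19: I3 EX
cycle 20: I3 WR R3
cycle 21: I4→INT
cycle 22: I4 RO; I5→ADD
cycle 23: I4 EX; I5 RO; I6→DIV
cycle 24: I4 WR R3
cycle 25: I5 EX
cycle 26: I5 WR R4
cycle 27: I6 RO
cycle 35: I6 EX
cycle 36: I6 WR R6

cycle = 16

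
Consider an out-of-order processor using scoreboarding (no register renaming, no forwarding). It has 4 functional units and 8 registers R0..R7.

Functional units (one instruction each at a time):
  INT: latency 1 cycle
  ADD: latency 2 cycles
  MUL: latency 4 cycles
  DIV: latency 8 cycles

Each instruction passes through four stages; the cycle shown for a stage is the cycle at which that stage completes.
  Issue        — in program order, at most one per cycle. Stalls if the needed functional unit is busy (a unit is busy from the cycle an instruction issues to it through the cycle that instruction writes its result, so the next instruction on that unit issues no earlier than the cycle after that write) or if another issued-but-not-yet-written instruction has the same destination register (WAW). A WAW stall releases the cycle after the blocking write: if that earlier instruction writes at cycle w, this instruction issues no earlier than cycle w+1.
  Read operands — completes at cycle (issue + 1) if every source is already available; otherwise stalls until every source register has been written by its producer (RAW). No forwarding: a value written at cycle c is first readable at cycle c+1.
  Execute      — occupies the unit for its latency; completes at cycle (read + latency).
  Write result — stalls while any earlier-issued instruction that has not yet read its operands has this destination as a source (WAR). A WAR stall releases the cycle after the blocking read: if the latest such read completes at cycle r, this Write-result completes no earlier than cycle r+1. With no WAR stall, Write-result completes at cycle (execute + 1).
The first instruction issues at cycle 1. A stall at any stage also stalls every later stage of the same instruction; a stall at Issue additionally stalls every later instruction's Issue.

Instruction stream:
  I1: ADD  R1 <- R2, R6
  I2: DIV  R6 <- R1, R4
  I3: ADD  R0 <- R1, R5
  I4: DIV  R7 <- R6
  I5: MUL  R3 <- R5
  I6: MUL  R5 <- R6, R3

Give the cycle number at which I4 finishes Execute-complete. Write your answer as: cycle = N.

1) issue 1, read 2, done 4, write 5
2) issue 2, read 6, done 14, write 15  <RAW R1: wait I1 write@5>
3) issue 6, read 7, done 9, write 10  <struct: ADD busy until I1 writes@5>
4) issue 16, read 17, done 25, write 26  <struct: DIV busy until I2 writes@15>
5) issue 17, read 18, done 22, write 23
6) issue 24, read 25, done 29, write 30  <struct: MUL busy until I5 writes@23>

cycle = 25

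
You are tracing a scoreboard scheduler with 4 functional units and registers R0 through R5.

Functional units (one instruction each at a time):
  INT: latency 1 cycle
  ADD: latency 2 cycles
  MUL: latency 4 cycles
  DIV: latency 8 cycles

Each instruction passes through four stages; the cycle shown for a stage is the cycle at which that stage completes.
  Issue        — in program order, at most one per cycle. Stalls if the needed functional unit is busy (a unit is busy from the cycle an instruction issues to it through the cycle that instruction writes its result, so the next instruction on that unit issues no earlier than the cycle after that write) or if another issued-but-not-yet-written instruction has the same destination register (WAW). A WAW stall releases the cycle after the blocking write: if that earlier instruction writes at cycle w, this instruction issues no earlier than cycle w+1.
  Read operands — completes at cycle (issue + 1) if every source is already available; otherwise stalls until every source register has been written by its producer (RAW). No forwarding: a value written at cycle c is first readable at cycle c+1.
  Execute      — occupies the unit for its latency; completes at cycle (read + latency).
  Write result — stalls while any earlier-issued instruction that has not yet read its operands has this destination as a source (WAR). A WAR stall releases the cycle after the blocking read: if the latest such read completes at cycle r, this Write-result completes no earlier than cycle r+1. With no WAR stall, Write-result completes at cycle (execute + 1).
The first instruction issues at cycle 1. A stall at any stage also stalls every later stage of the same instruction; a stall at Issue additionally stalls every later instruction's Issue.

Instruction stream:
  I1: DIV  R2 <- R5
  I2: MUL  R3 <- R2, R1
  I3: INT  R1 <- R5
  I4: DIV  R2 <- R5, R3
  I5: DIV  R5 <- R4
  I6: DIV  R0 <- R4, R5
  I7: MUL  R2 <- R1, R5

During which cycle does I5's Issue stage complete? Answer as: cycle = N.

[I1] 1/2/10/11
[I2] 2/12/16/17  (RAW R2: wait I1 write@11)
[I3] 3/4/5/13  (WAR R1: wait I2 read@12)
[I4] 12/18/26/27  (struct: DIV busy until I1 writes@11; RAW R3: wait I2 write@17)
[I5] 28/29/37/38  (struct: DIV busy until I4 writes@27)
[I6] 39/40/48/49  (struct: DIV busy until I5 writes@38)
[I7] 40/41/45/46

cycle = 28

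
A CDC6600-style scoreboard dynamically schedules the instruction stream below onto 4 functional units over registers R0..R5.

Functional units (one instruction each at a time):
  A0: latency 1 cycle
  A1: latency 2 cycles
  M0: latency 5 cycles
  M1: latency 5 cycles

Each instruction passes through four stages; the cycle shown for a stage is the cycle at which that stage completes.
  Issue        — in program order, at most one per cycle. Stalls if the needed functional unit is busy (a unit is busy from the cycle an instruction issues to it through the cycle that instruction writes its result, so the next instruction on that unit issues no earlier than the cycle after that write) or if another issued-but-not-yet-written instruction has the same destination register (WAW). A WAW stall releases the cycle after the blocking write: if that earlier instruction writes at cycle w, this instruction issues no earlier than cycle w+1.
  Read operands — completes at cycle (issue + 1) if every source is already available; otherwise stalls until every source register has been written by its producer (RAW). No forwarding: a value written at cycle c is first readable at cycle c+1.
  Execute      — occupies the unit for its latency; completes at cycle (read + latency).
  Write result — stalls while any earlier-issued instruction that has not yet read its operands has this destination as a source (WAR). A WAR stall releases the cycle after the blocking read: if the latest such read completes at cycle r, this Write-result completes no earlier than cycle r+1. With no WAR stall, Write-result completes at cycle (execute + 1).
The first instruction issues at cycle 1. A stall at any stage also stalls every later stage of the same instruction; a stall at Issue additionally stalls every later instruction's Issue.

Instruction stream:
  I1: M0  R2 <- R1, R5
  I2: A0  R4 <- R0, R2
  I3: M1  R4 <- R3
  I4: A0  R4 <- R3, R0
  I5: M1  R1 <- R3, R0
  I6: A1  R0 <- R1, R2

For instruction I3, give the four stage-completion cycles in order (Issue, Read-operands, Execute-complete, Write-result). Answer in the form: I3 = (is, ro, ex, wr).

[I1] 1/2/7/8
[I2] 2/9/10/11  (RAW R2: wait I1 write@8)
[I3] 12/13/18/19  (WAW R4: wait I2 write@11)
[I4] 20/21/22/23  (WAW R4: wait I3 write@19)
[I5] 21/22/27/28
[I6] 22/29/31/32  (RAW R1: wait I5 write@28)

I3 = (12, 13, 18, 19)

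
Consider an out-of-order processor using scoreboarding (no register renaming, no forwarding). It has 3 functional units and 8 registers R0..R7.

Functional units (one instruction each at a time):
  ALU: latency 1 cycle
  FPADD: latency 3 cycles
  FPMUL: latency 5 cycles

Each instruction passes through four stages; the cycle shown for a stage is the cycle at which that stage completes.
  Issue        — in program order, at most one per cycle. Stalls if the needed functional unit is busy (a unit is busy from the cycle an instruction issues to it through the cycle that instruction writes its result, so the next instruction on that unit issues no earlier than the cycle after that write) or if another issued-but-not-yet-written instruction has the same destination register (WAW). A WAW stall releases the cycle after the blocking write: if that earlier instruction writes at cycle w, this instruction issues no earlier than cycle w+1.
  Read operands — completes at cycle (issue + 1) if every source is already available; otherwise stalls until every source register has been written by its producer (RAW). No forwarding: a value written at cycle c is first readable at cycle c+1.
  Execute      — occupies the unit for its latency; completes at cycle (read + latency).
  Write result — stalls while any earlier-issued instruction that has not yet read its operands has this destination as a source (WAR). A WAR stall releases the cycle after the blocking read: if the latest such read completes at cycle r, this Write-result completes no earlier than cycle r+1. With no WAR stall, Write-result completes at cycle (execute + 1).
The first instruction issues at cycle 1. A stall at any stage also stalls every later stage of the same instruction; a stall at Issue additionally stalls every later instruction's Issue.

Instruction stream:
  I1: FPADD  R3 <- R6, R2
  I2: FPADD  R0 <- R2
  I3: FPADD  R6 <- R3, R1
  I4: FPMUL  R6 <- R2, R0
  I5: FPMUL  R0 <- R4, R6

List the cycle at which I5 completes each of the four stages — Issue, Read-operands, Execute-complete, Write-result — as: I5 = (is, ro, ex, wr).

c1: issue I1 (FPADD)
c2: I1 read-ops
c5: I1 finished on FPADD
c6: I1→R3
c7: issue I2 (FPADD)
c8: I2 read-ops
c11: I2 finished on FPADD
c12: I2→R0
c13: issue I3 (FPADD)
c14: I3 read-ops
c17: I3 finished on FPADD
c18: I3→R6
c19: issue I4 (FPMUL)
c20: I4 read-ops
c25: I4 finished on FPMUL
c26: I4→R6
c27: issue I5 (FPMUL)
c28: I5 read-ops
c33: I5 finished on FPMUL
c34: I5→R0

I5 = (27, 28, 33, 34)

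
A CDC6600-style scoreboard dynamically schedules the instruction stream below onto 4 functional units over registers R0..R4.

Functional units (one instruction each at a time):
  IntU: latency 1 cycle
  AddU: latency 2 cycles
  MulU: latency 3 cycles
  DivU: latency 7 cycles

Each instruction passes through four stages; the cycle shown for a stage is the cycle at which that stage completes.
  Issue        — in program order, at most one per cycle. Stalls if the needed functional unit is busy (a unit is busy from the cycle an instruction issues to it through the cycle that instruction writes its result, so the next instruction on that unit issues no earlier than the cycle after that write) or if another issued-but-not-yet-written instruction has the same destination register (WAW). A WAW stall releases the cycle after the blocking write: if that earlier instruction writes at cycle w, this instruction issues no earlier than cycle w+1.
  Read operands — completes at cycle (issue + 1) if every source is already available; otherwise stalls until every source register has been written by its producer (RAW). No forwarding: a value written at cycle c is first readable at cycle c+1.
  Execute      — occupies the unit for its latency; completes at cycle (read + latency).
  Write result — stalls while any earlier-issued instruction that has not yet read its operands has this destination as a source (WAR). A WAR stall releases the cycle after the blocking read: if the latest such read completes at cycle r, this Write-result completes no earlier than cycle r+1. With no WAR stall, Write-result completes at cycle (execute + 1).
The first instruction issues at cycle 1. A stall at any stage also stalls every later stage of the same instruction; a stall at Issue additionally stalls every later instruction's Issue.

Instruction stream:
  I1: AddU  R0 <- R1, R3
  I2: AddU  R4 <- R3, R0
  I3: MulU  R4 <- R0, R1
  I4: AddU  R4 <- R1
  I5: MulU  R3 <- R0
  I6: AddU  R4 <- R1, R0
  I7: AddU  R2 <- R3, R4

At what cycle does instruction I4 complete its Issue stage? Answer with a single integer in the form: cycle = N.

t=1  I1→AddU
t=2  I1 RO
t=4  I1 EX
t=5  I1 WR R0
t=6  I2→AddU
t=7  I2 RO
t=9  I2 EX
t=10  I2 WR R4
t=11  I3→MulU
t=12  I3 RO
t=15  I3 EX
t=16  I3 WR R4
t=17  I4→AddU
t=18  I4 RO · I5→MulU
t=19  I5 RO
t=20  I4 EX
t=21  I4 WR R4
t=22  I5 EX · I6→AddU
t=23  I5 WR R3 · I6 RO
t=25  I6 EX
t=26  I6 WR R4
t=27  I7→AddU
t=28  I7 RO
t=30  I7 EX
t=31  I7 WR R2

cycle = 17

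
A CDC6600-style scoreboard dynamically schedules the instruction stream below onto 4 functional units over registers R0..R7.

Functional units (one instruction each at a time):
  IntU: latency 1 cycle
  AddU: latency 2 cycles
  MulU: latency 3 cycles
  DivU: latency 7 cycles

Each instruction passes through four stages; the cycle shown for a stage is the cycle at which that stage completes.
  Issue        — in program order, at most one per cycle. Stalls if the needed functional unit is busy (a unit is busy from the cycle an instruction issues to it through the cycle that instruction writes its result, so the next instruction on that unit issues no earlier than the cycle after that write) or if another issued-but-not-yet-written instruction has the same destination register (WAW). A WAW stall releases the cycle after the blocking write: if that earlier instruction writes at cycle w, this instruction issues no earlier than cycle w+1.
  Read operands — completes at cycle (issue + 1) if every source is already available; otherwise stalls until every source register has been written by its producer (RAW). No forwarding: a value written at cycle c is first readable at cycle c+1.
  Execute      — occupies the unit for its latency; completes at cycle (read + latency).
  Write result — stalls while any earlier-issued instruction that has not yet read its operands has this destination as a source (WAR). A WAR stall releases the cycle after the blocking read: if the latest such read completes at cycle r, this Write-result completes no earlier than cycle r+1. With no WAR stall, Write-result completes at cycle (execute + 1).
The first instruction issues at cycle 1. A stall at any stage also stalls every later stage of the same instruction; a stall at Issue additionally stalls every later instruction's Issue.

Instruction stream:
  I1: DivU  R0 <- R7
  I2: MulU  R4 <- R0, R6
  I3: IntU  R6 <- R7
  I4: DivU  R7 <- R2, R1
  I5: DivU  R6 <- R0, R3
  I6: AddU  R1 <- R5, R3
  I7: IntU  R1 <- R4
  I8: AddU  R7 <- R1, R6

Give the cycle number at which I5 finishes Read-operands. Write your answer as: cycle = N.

[I1] 1/2/9/10
[I2] 2/11/14/15  (RAW R0: wait I1 write@10)
[I3] 3/4/5/12  (WAR R6: wait I2 read@11)
[I4] 11/12/19/20  (struct: DivU busy until I1 writes@10)
[I5] 21/22/29/30  (struct: DivU busy until I4 writes@20)
[I6] 22/23/25/26
[I7] 27/28/29/30  (WAW R1: wait I6 write@26)
[I8] 28/31/33/34  (RAW R1: wait I7 write@30; RAW R6: wait I5 write@30)

cycle = 22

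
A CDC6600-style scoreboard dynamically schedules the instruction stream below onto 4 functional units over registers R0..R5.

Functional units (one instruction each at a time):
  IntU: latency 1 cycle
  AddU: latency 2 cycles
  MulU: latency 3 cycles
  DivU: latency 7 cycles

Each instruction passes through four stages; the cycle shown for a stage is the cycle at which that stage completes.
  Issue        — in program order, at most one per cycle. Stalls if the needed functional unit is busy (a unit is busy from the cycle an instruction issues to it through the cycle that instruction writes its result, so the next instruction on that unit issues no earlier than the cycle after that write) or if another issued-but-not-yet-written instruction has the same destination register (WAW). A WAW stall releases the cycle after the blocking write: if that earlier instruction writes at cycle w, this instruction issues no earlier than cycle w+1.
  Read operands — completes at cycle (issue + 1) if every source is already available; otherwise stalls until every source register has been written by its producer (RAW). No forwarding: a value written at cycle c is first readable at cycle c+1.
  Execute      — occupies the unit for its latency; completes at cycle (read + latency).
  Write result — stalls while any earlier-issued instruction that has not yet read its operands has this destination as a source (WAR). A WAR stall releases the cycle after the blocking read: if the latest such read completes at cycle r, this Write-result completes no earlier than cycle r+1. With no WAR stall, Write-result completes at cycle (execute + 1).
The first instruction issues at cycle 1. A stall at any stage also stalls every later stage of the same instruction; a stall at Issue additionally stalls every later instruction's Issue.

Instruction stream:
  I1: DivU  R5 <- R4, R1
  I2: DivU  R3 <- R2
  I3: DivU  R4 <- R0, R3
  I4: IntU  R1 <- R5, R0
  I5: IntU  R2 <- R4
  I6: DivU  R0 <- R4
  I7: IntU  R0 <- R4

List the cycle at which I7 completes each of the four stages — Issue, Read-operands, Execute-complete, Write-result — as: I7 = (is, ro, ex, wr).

I7 = (41, 42, 43, 44)

t=1  I1 dispatched to DivU
t=2  I1 operands ready
t=9  I1 complete
t=10  R5←I1
t=11  I2 dispatched to DivU
t=12  I2 operands ready
t=19  I2 complete
t=20  R3←I2
t=21  I3 dispatched to DivU
t=22  I3 operands ready; I4 dispatched to IntU
t=23  I4 operands ready
t=24  I4 complete
t=25  R1←I4
t=26  I5 dispatched to IntU
t=29  I3 complete
t=30  R4←I3
t=31  I5 operands ready; I6 dispatched to DivU
t=32  I5 complete; I6 operands ready
t=33  R2←I5
t=39  I6 complete
t=40  R0←I6
t=41  I7 dispatched to IntU
t=42  I7 operands ready
t=43  I7 complete
t=44  R0←I7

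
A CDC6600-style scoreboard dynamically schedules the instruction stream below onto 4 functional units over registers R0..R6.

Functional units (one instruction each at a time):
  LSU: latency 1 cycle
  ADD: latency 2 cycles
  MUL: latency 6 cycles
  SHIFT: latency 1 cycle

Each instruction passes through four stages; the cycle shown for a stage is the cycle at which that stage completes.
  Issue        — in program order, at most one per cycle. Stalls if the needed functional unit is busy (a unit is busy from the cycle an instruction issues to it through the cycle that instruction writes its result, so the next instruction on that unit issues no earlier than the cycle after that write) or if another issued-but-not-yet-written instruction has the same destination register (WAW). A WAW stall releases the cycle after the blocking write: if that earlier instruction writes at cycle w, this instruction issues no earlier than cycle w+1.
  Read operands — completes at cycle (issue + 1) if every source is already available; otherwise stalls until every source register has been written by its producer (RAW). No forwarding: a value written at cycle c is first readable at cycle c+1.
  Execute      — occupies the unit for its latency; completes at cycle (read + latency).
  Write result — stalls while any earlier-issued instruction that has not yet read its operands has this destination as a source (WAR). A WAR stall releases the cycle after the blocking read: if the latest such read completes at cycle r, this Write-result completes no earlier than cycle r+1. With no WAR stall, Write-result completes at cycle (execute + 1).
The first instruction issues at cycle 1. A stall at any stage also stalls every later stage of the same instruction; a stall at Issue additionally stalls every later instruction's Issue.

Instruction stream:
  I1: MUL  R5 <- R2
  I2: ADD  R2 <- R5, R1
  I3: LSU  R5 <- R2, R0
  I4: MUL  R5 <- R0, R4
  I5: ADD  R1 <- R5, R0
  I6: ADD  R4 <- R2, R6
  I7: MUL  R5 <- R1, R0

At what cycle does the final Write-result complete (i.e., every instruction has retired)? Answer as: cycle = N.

t=1  I1 dispatched to MUL
t=2  I1 operands ready | I2 dispatched to ADD
t=8  I1 complete
t=9  R5←I1
t=10  I2 operands ready | I3 dispatched to LSU
t=12  I2 complete
t=13  R2←I2
t=14  I3 operands ready
t=15  I3 complete
t=16  R5←I3
t=17  I4 dispatched to MUL
t=18  I4 operands ready | I5 dispatched to ADD
t=24  I4 complete
t=25  R5←I4
t=26  I5 operands ready
t=28  I5 complete
t=29  R1←I5
t=30  I6 dispatched to ADD
t=31  I6 operands ready | I7 dispatched to MUL
t=32  I7 operands ready
t=33  I6 complete
t=34  R4←I6
t=38  I7 complete
t=39  R5←I7

cycle = 39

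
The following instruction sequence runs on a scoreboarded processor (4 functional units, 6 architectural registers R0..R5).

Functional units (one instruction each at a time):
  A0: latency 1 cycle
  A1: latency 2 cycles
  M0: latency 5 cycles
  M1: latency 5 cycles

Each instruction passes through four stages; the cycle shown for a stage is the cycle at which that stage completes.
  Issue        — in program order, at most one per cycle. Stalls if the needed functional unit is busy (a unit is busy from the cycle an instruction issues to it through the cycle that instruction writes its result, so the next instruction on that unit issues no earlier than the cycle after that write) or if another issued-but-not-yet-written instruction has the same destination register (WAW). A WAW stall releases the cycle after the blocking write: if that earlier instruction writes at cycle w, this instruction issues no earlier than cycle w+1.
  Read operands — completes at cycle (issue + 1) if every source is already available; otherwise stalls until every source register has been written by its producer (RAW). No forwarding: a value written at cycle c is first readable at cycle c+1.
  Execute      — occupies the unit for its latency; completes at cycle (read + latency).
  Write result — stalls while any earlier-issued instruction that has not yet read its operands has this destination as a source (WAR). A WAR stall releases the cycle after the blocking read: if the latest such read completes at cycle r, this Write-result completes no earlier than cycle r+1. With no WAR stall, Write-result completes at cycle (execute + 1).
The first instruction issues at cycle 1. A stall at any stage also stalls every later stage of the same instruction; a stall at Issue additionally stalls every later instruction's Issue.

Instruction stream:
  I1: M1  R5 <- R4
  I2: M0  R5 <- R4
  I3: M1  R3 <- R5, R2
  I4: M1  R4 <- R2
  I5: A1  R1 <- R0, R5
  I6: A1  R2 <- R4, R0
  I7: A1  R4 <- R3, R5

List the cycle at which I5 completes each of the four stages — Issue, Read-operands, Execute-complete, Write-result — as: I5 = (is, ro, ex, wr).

I5 = (25, 26, 28, 29)

[1] I1 dispatched to M1
[2] I1 operands ready
[7] I1 complete
[8] R5←I1
[9] I2 dispatched to M0
[10] I2 operands ready | I3 dispatched to M1
[15] I2 complete
[16] R5←I2
[17] I3 operands ready
[22] I3 complete
[23] R3←I3
[24] I4 dispatched to M1
[25] I4 operands ready | I5 dispatched to A1
[26] I5 operands ready
[28] I5 complete
[29] R1←I5
[30] I4 complete | I6 dispatched to A1
[31] R4←I4
[32] I6 operands ready
[34] I6 complete
[35] R2←I6
[36] I7 dispatched to A1
[37] I7 operands ready
[39] I7 complete
[40] R4←I7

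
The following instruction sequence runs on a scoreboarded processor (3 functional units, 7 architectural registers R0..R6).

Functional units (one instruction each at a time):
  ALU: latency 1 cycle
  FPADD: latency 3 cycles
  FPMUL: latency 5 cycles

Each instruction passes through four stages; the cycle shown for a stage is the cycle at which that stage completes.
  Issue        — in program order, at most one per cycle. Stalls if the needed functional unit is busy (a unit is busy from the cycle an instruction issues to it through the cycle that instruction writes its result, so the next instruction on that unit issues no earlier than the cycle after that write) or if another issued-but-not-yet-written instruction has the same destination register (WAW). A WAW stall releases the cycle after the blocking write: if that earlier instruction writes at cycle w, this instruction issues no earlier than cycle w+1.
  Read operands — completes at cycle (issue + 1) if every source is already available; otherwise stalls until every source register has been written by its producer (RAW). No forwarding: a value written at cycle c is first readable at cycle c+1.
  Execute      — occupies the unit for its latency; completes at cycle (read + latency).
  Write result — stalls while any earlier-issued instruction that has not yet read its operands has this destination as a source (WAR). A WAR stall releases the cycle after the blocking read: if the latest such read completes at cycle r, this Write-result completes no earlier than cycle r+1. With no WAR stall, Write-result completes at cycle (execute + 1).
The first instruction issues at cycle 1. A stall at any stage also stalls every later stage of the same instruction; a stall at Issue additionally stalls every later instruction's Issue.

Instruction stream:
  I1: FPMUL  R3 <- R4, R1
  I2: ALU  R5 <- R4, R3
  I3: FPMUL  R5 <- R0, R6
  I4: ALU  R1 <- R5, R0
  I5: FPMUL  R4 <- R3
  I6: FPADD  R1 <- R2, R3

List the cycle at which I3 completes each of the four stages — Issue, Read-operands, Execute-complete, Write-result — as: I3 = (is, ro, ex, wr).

I1 -> (1, 2, 7, 8)
I2 -> (2, 9, 10, 11)  // RAW R3: wait I1 write@8
I3 -> (12, 13, 18, 19)  // WAW R5: wait I2 write@11
I4 -> (13, 20, 21, 22)  // RAW R5: wait I3 write@19
I5 -> (20, 21, 26, 27)  // struct: FPMUL busy until I3 writes@19
I6 -> (23, 24, 27, 28)  // WAW R1: wait I4 write@22

I3 = (12, 13, 18, 19)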